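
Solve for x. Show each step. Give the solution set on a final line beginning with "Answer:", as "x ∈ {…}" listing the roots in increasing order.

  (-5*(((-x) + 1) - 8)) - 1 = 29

Step 1. [(-5*(((-x) + 1) - 8)) - 1 = 29] 1 comes off first (add 1). So sub: -5*(((-x) + 1) - 8) = 30.
Step 2. [-5*(((-x) + 1) - 8) = 30] LHS = -5·(…); ÷-5 both sides ⇒ div: ((-x) + 1) - 8 = -6.
Step 3. [((-x) + 1) - 8 = -6] add 8: x sits inside (… - 8). So sub: (-x) + 1 = 2.
Step 4. [(-x) + 1 = 2] the outer +1 inverts by subtracting 1 ⇒ sub: -x = 1.
Step 5. [-x = 1] flip signs both sides ⇒ neg: x = -1.

Answer: x ∈ {-1}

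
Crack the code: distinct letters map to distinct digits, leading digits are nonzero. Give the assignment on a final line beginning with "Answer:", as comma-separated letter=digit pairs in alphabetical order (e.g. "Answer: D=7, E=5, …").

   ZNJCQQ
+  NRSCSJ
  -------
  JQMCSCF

Step 1. [col 1: Q + J ≡ F (mod 10)] no forcing yet in column 1 (carry-in 0); Q=2 is free and consistent — try it. So Q=2.
Step 2. [col 1: Q + J ≡ F (mod 10)] several values work for F in column 1 (Q + J ≡ F (mod 10), carry-in 0); try F=3. So F=3.
Step 3. [col 1: Q + J ≡ F (mod 10)] column 1 reads Q+J+carry(0)=F with Q=2, F=3; with digits 2,3 already taken and all letters distinct, the only value for J is 1 ⇒ J=1.
Step 4. [col 2: Q + S ≡ C (mod 10)] column 2 (Q + S ≡ C (mod 10), carry-in 0) doesn't pin S yet; pick S=6 and continue. So S=6.
Step 5. [col 2: Q + S ≡ C (mod 10)] from column 2 (Q=2, S=6, carry-in 0, digits 1,2,3,6 already taken and all letters distinct): C must equal 8. So C=8.
Step 6. [col 5: N + R ≡ M (mod 10)] several values work for M in column 5 (N + R ≡ M (mod 10), carry-in 0); try M=9, so M=9.
Step 7. [col 5: N + R ≡ M (mod 10)] no forcing yet in column 5 (carry-in 0); R=4 is free and consistent — try it, so R=4.
Step 8. [col 5: N + R ≡ M (mod 10)] from column 5 (R=4, M=9, carry-in 0, digits 1,2,3,4,6,8,9 already taken and all letters distinct): N must equal 5. So N=5.
Step 9. [col 6: Z + N ≡ Q (mod 10)] from column 6 (N=5, Q=2, carry-in 0, digits 1,2,3,4,5,6,8,9 already taken and all letters distinct): Z must equal 7. So Z=7.

Answer: C=8, F=3, J=1, M=9, N=5, Q=2, R=4, S=6, Z=7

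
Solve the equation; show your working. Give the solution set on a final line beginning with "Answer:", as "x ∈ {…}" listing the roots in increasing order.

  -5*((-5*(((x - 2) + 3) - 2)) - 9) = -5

Step 1. [-5*((-5*(((x - 2) + 3) - 2)) - 9) = -5] LHS = -5·(…); ÷-5 both sides, so div: (-5*(((x - 2) + 3) - 2)) - 9 = 1.
Step 2. [(-5*(((x - 2) + 3) - 2)) - 9 = 1] the outer -9 inverts by adding 9. So sub: -5*(((x - 2) + 3) - 2) = 10.
Step 3. [-5*(((x - 2) + 3) - 2) = 10] divide by the outer -5. So div: ((x - 2) + 3) - 2 = -2.
Step 4. [((x - 2) + 3) - 2 = -2] 2 comes off first (add 2) ⇒ sub: (x - 2) + 3 = 0.
Step 5. [(x - 2) + 3 = 0] +3 is outermost — subtract 3 both sides ⇒ sub: x - 2 = -3.
Step 6. [x - 2 = -3] the outer -2 inverts by adding 2, so sub: x = -1.

Answer: x ∈ {-1}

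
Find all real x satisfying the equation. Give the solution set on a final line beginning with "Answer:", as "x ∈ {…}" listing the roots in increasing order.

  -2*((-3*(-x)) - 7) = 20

Step 1. [-2*((-3*(-x)) - 7) = 20] -2 out front; divide by -2. So div: (-3*(-x)) - 7 = -10.
Step 2. [(-3*(-x)) - 7 = -10] -7 is outermost — add 7 both sides. So sub: -3*(-x) = -3.
Step 3. [-3*(-x) = -3] LHS = -3·(…); ÷-3 both sides, so div: -x = 1.
Step 4. [-x = 1] flip signs both sides ⇒ neg: x = -1.

Answer: x ∈ {-1}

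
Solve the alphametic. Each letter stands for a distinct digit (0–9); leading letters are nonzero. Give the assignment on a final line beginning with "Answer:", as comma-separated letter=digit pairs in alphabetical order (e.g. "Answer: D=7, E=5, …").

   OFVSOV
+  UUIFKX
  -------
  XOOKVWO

Step 1. [col 1: V + X ≡ O (mod 10)] column 1 (V + X ≡ O (mod 10), carry-in 0) doesn't pin O yet; pick O=4 and continue. So O=4.
Step 2. [col 1: V + X ≡ O (mod 10)] no forcing yet in column 1 (carry-in 0); X=1 is free and consistent — try it ⇒ X=1.
Step 3. [col 1: V + X ≡ O (mod 10)] column 1 reads V+X+carry(0)=O with X=1, O=4; with digits 1,4 already taken and all letters distinct, the only value for V is 3. So V=3.
Step 4. [col 2: O + K ≡ W (mod 10)] several values work for W in column 2 (O + K ≡ W (mod 10), carry-in 0); try W=0 ⇒ W=0.
Step 5. [col 2: O + K ≡ W (mod 10)] column 2: given O=4, W=0, carry-in 0, and digits 0,1,3,4 already taken and all letters distinct, O+K≡W (mod 10) forces K=6. So K=6.
Step 6. [col 3: S + F ≡ V (mod 10)] F=5 is one option consistent with column 3 (S + F ≡ V (mod 10), carry-in 1) — take it, so F=5.
Step 7. [col 3: S + F ≡ V (mod 10)] column 3: given F=5, V=3, carry-in 1, and digits 0,1,3,4,5,6 already taken and all letters distinct, S+F≡V (mod 10) forces S=7, so S=7.
Step 8. [col 4: V + I ≡ K (mod 10)] in column 4 we have V+I≡K with carry-in 1; given V=3, K=6 and digits 0,1,3,4,5,6,7 already taken and all letters distinct, that pins I to 2 ⇒ I=2.
Step 9. [col 5: F + U ≡ O (mod 10)] column 5 reads F+U+carry(0)=O with F=5, O=4; with digits 0,1,2,3,4,5,6,7 already taken and all letters distinct, the only value for U is 9, so U=9.

Answer: F=5, I=2, K=6, O=4, S=7, U=9, V=3, W=0, X=1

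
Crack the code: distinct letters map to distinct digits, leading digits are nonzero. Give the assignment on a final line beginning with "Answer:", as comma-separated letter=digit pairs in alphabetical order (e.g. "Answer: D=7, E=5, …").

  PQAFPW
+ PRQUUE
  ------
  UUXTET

Step 1. [col 1: W + E ≡ T (mod 10)] T=9 is one option consistent with column 1 (W + E ≡ T (mod 10), carry-in 0) — take it. So T=9.
Step 2. [col 1: W + E ≡ T (mod 10)] column 1 (W + E ≡ T (mod 10), carry-in 0) doesn't pin W yet; pick W=7 and continue, so W=7.
Step 3. [col 1: W + E ≡ T (mod 10)] from column 1 (W=7, T=9, carry-in 0, digits 7,9 already taken and all letters distinct): E must equal 2. So E=2.
Step 4. [col 2: P + U ≡ E (mod 10)] several values work for P in column 2 (P + U ≡ E (mod 10), carry-in 0); try P=4, so P=4.
Step 5. [col 2: P + U ≡ E (mod 10)] column 2: given P=4, E=2, carry-in 0, and digits 2,4,7,9 already taken and all letters distinct, P+U≡E (mod 10) forces U=8. So U=8.
Step 6. [col 3: F + U ≡ T (mod 10)] from column 3 (U=8, T=9, carry-in 1, digits 2,4,7,8,9 already taken and all letters distinct): F must equal 0 ⇒ F=0.
Step 7. [col 4: A + Q ≡ X (mod 10)] column 4 (A + Q ≡ X (mod 10), carry-in 0) doesn't pin Q yet; pick Q=5 and continue, so Q=5.
Step 8. [col 4: A + Q ≡ X (mod 10)] X=6 is one option consistent with column 4 (A + Q ≡ X (mod 10), carry-in 0) — take it ⇒ X=6.
Step 9. [col 4: A + Q ≡ X (mod 10)] in column 4 we have A+Q≡X with carry-in 0; given Q=5, X=6 and digits 0,2,4,5,6,7,8,9 already taken and all letters distinct, that pins A to 1 ⇒ A=1.
Step 10. [col 5: Q + R ≡ U (mod 10)] column 5 reads Q+R+carry(0)=U with Q=5, U=8; with digits 0,1,2,4,5,6,7,8,9 already taken and all letters distinct, the only value for R is 3. So R=3.

Answer: A=1, E=2, F=0, P=4, Q=5, R=3, T=9, U=8, W=7, X=6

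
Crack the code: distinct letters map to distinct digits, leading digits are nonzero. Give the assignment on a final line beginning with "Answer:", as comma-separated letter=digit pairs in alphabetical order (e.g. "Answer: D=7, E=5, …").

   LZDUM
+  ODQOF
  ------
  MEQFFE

Step 1. [col 1: M + F ≡ E (mod 10)] no forcing yet in column 1 (carry-in 0); F=2 is free and consistent — try it, so F=2.
Step 2. [col 1: M + F ≡ E (mod 10)] M=1 is one option consistent with column 1 (M + F ≡ E (mod 10), carry-in 0) — take it, so M=1.
Step 3. [col 1: M + F ≡ E (mod 10)] in column 1 we have M+F≡E with carry-in 0; given M=1, F=2 and digits 1,2 already taken and all letters distinct, that pins E to 3. So E=3.
Step 4. [col 2: U + O ≡ F (mod 10)] several values work for U in column 2 (U + O ≡ F (mod 10), carry-in 0); try U=8, so U=8.
Step 5. [col 2: U + O ≡ F (mod 10)] in column 2 we have U+O≡F with carry-in 0; given U=8, F=2 and digits 1,2,3,8 already taken and all letters distinct, that pins O to 4 ⇒ O=4.
Step 6. [col 3: D + Q ≡ F (mod 10)] no forcing yet in column 3 (carry-in 1); Q=6 is free and consistent — try it. So Q=6.
Step 7. [col 3: D + Q ≡ F (mod 10)] from column 3 (Q=6, F=2, carry-in 1, digits 1,2,3,4,6,8 already taken and all letters distinct): D must equal 5. So D=5.
Step 8. [col 4: Z + D ≡ Q (mod 10)] from column 4 (D=5, Q=6, carry-in 1, digits 1,2,3,4,5,6,8 already taken and all letters distinct): Z must equal 0. So Z=0.
Step 9. [col 5: L + O ≡ E (mod 10)] column 5: given O=4, E=3, carry-in 0, and digits 0,1,2,3,4,5,6,8 already taken and all letters distinct, L+O≡E (mod 10) forces L=9, so L=9.

Answer: D=5, E=3, F=2, L=9, M=1, O=4, Q=6, U=8, Z=0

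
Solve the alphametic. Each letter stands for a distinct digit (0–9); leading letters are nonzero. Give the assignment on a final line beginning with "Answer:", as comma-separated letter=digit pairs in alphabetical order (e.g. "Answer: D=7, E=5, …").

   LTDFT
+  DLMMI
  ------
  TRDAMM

Step 1. [col 1: T + I ≡ M (mod 10)] several values work for M in column 1 (T + I ≡ M (mod 10), carry-in 0); try M=9, so M=9.
Step 2. [col 1: T + I ≡ M (mod 10)] column 1 (T + I ≡ M (mod 10), carry-in 0) doesn't pin T yet; pick T=1 and continue, so T=1.
Step 3. [col 1: T + I ≡ M (mod 10)] column 1 reads T+I+carry(0)=M with T=1, M=9; with digits 1,9 already taken and all letters distinct, the only value for I is 8 ⇒ I=8.
Step 4. [col 2: F + M ≡ M (mod 10)] in column 2 we have F+M≡M with carry-in 0; given M=9 and digits 1,8,9 already taken and all letters distinct, that pins F to 0 ⇒ F=0.
Step 5. [col 3: D + M ≡ A (mod 10)] several values work for D in column 3 (D + M ≡ A (mod 10), carry-in 0); try D=7 ⇒ D=7.
Step 6. [col 3: D + M ≡ A (mod 10)] from column 3 (D=7, M=9, carry-in 0, digits 0,1,7,8,9 already taken and all letters distinct): A must equal 6, so A=6.
Step 7. [col 4: T + L ≡ D (mod 10)] from column 4 (T=1, D=7, carry-in 1, digits 0,1,6,7,8,9 already taken and all letters distinct): L must equal 5, so L=5.
Step 8. [col 5: L + D ≡ R (mod 10)] column 5: given L=5, D=7, carry-in 0, and digits 0,1,5,6,7,8,9 already taken and all letters distinct, L+D≡R (mod 10) forces R=2, so R=2.

Answer: A=6, D=7, F=0, I=8, L=5, M=9, R=2, T=1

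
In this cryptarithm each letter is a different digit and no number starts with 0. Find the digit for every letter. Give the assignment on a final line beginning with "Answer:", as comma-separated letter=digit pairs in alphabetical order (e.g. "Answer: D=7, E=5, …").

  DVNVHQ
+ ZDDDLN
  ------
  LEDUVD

Step 1. [col 1: Q + N ≡ D (mod 10)] no forcing yet in column 1 (carry-in 0); Q=6 is free and consistent — try it ⇒ Q=6.
Step 2. [col 1: Q + N ≡ D (mod 10)] several values work for D in column 1 (Q + N ≡ D (mod 10), carry-in 0); try D=5 ⇒ D=5.
Step 3. [col 1: Q + N ≡ D (mod 10)] column 1: given Q=6, D=5, carry-in 0, and digits 5,6 already taken and all letters distinct, Q+N≡D (mod 10) forces N=9. So N=9.
Step 4. [col 2: H + L ≡ V (mod 10)] column 2 (H + L ≡ V (mod 10), carry-in 1) doesn't pin L yet; pick L=7 and continue. So L=7.
Step 5. [col 2: H + L ≡ V (mod 10)] column 2 (H + L ≡ V (mod 10), carry-in 1) doesn't pin V yet; pick V=8 and continue ⇒ V=8.
Step 6. [col 2: H + L ≡ V (mod 10)] in column 2 we have H+L≡V with carry-in 1; given L=7, V=8 and digits 5,6,7,8,9 already taken and all letters distinct, that pins H to 0. So H=0.
Step 7. [col 3: V + D ≡ U (mod 10)] column 3: given V=8, D=5, carry-in 0, and digits 0,5,6,7,8,9 already taken and all letters distinct, V+D≡U (mod 10) forces U=3 ⇒ U=3.
Step 8. [col 5: V + D ≡ E (mod 10)] column 5: given V=8, D=5, carry-in 1, and digits 0,3,5,6,7,8,9 already taken and all letters distinct, V+D≡E (mod 10) forces E=4. So E=4.
Step 9. [col 6: D + Z ≡ L (mod 10)] column 6: given D=5, L=7, carry-in 1, and digits 0,3,4,5,6,7,8,9 already taken and all letters distinct, D+Z≡L (mod 10) forces Z=1, so Z=1.

Answer: D=5, E=4, H=0, L=7, N=9, Q=6, U=3, V=8, Z=1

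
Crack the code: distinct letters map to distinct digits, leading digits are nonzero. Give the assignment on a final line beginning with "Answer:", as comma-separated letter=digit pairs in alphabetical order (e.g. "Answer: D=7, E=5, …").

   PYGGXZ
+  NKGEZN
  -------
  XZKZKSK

Step 1. [col 1: Z + N ≡ K (mod 10)] Z=6 is one option consistent with column 1 (Z + N ≡ K (mod 10), carry-in 0) — take it ⇒ Z=6.
Step 2. [X] X is the leading digit of a 7-digit sum of two 6-digit numbers; the final carry is exactly 1 ⇒ X=1.
Step 3. [col 1: Z + N ≡ K (mod 10)] several values work for K in column 1 (Z + N ≡ K (mod 10), carry-in 0); try K=5 ⇒ K=5.
Step 4. [col 1: Z + N ≡ K (mod 10)] in column 1 we have Z+N≡K with carry-in 0; given Z=6, K=5 and digits 1,5,6 already taken and all letters distinct, that pins N to 9, so N=9.
Step 5. [col 2: X + Z ≡ S (mod 10)] column 2: given X=1, Z=6, carry-in 1, and digits 1,5,6,9 already taken and all letters distinct, X+Z≡S (mod 10) forces S=8, so S=8.
Step 6. [col 3: G + E ≡ K (mod 10)] E=2 is one option consistent with column 3 (G + E ≡ K (mod 10), carry-in 0) — take it, so E=2.
Step 7. [col 3: G + E ≡ K (mod 10)] column 3 reads G+E+carry(0)=K with E=2, K=5; with digits 1,2,5,6,8,9 already taken and all letters distinct, the only value for G is 3 ⇒ G=3.
Step 8. [col 5: Y + K ≡ K (mod 10)] column 5 reads Y+K+carry(0)=K with K=5; with digits 1,2,3,5,6,8,9 already taken and all letters distinct, the only value for Y is 0. So Y=0.
Step 9. [col 6: P + N ≡ Z (mod 10)] in column 6 we have P+N≡Z with carry-in 0; given N=9, Z=6 and digits 0,1,2,3,5,6,8,9 already taken and all letters distinct, that pins P to 7, so P=7.

Answer: E=2, G=3, K=5, N=9, P=7, S=8, X=1, Y=0, Z=6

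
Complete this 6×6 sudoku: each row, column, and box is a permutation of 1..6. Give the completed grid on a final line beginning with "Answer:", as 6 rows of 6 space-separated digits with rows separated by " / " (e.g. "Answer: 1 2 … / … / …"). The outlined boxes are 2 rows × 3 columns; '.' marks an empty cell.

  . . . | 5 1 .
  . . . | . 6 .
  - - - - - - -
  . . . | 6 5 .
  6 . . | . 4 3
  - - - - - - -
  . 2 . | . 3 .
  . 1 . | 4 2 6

Step 1. [r2c4∈{2,3}] 3 has one home in col 4: r2c4. So r2c4=3.
Step 2. [r5c6∈{1,5}] in col 6, 5 fits only at r5c6 ⇒ r5c6=5.
Step 3. [r5c1∈{4}] r5c1 is down to just 4. So r5c1=4.
Step 4. [r3c6∈{1,2}] col 6 places 1 nowhere but r3c6 ⇒ r3c6=1.
Step 5. [r2c1∈{1,2,5}] in col 1, 1 fits only at r2c1. So r2c1=1.
Step 6. [r1c2∈{3,4,6}] 6 has one home in col 2: r1c2. So r1c2=6.
Step 7. [r3c2∈{3,4}] 3 has one home in col 2: r3c2, so r3c2=3.
Step 8. [r2c2∈{4,5}] col 2 places 4 nowhere but r2c2 ⇒ r2c2=4.
Step 9. [r3c1∈{2}] r3c1's peers cover all but 2 ⇒ r3c1=2.
Step 10. [r2c3∈{2,5}] r2c3 is the only open cell in row 2 admitting 5 ⇒ r2c3=5.
Step 11. [r1c1∈{3}] only 3 remains possible at r1c1, so r1c1=3.
Step 12. [r1c6∈{2,4}] r1c6 is the only open cell in row 1 admitting 4. So r1c6=4.
Step 13. [r3c3∈{4}] r3c3 has the single candidate 4 ⇒ r3c3=4.
Step 14. [r2c6∈{2}] r2c6 is down to just 2 ⇒ r2c6=2.
Step 15. [r6c3∈{3}] nothing but 3 survives at r6c3, so r6c3=3.
Step 16. [r4c4∈{2}] r4c4 has the single candidate 2, so r4c4=2.
Step 17. [r6c1∈{5}] r6c1 is down to just 5. So r6c1=5.
Step 18. [r5c3∈{6}] r5c3 is down to just 6, so r5c3=6.
Step 19. [r1c3∈{2}] r1c3 is down to just 2. So r1c3=2.
Step 20. [r4c2∈{5}] r4c2 has the single candidate 5. So r4c2=5.
Step 21. [r5c4∈{1}] r5c4 is down to just 1 ⇒ r5c4=1.
Step 22. [r4c3∈{1}] only 1 remains possible at r4c3 ⇒ r4c3=1.

Answer: 3 6 2 5 1 4 / 1 4 5 3 6 2 / 2 3 4 6 5 1 / 6 5 1 2 4 3 / 4 2 6 1 3 5 / 5 1 3 4 2 6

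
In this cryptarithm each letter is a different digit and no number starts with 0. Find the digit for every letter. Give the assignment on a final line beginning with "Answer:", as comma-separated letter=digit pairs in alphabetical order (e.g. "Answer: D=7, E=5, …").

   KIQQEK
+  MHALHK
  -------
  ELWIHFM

Step 1. [E] the sum has 7 digits but both addends have 6; that extra leading digit E is the final carry, namely 1. So E=1.
Step 2. [col 1: K + K ≡ M (mod 10)] column 1 (K + K ≡ M (mod 10), carry-in 0) doesn't pin M yet; pick M=8 and continue. So M=8.
Step 3. [col 1: K + K ≡ M (mod 10)] column 1 (K + K ≡ M (mod 10), carry-in 0) doesn't pin K yet; pick K=4 and continue, so K=4.
Step 4. [col 2: E + H ≡ F (mod 10)] column 2 (E + H ≡ F (mod 10), carry-in 0) doesn't pin F yet; pick F=0 and continue, so F=0.
Step 5. [col 2: E + H ≡ F (mod 10)] column 2: given E=1, F=0, carry-in 0, and digits 0,1,4,8 already taken and all letters distinct, E+H≡F (mod 10) forces H=9 ⇒ H=9.
Step 6. [col 3: Q + L ≡ H (mod 10)] column 3 (Q + L ≡ H (mod 10), carry-in 1) doesn't pin L yet; pick L=3 and continue, so L=3.
Step 7. [col 3: Q + L ≡ H (mod 10)] column 3: given L=3, H=9, carry-in 1, and digits 0,1,3,4,8,9 already taken and all letters distinct, Q+L≡H (mod 10) forces Q=5. So Q=5.
Step 8. [col 4: Q + A ≡ I (mod 10)] several values work for I in column 4 (Q + A ≡ I (mod 10), carry-in 0); try I=7, so I=7.
Step 9. [col 4: Q + A ≡ I (mod 10)] column 4 reads Q+A+carry(0)=I with Q=5, I=7; with digits 0,1,3,4,5,7,8,9 already taken and all letters distinct, the only value for A is 2, so A=2.
Step 10. [col 5: I + H ≡ W (mod 10)] column 5: given I=7, H=9, carry-in 0, and digits 0,1,2,3,4,5,7,8,9 already taken and all letters distinct, I+H≡W (mod 10) forces W=6, so W=6.

Answer: A=2, E=1, F=0, H=9, I=7, K=4, L=3, M=8, Q=5, W=6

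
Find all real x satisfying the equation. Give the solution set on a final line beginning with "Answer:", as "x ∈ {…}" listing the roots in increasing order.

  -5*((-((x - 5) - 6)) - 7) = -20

Step 1. [-5*((-((x - 5) - 6)) - 7) = -20] -5 out front; divide by -5, so div: (-((x - 5) - 6)) - 7 = 4.
Step 2. [(-((x - 5) - 6)) - 7 = 4] peel the -7: add 7 from each side ⇒ sub: -((x - 5) - 6) = 11.
Step 3. [-((x - 5) - 6) = 11] leading − — multiply by −1. So neg: (x - 5) - 6 = -11.
Step 4. [(x - 5) - 6 = -11] add 6: x sits inside (… - 6), so sub: x - 5 = -5.
Step 5. [x - 5 = -5] 5 comes off first (add 5), so sub: x = 0.

Answer: x ∈ {0}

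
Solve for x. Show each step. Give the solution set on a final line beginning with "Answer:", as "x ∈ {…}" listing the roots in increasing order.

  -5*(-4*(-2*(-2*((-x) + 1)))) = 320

Step 1. [-5*(-4*(-2*(-2*((-x) + 1)))) = 320] LHS = -5·(…); ÷-5 both sides ⇒ div: -4*(-2*(-2*((-x) + 1))) = -64.
Step 2. [-4*(-2*(-2*((-x) + 1))) = -64] -4 out front; divide by -4, so div: -2*(-2*((-x) + 1)) = 16.
Step 3. [-2*(-2*((-x) + 1)) = 16] -2 out front; divide by -2. So div: -2*((-x) + 1) = -8.
Step 4. [-2*((-x) + 1) = -8] -2 out front; divide by -2. So div: (-x) + 1 = 4.
Step 5. [(-x) + 1 = 4] peel the +1: subtract 1 from each side ⇒ sub: -x = 3.
Step 6. [-x = 3] flip signs both sides, so neg: x = -3.

Answer: x ∈ {-3}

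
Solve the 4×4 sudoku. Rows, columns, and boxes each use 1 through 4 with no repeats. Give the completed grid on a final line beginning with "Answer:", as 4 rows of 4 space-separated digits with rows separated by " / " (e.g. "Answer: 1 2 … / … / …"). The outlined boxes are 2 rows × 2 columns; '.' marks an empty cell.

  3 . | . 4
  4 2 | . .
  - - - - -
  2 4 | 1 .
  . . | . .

Step 1. [r3c4∈{3}] only 3 remains possible at r3c4, so r3c4=3.
Step 2. [r1c2∈{1}] only 1 remains possible at r1c2, so r1c2=1.
Step 3. [r4c3∈{2,4}] 4 has one home in row 4: r4c3. So r4c3=4.
Step 4. [r2c4∈{1}] only 1 remains possible at r2c4. So r2c4=1.
Step 5. [r4c2∈{3}] r4c2's peers cover all but 3. So r4c2=3.
Step 6. [r4c4∈{2}] only 2 remains possible at r4c4. So r4c4=2.
Step 7. [r4c1∈{1}] nothing but 1 survives at r4c1 ⇒ r4c1=1.
Step 8. [r1c3∈{2}] r1c3's peers cover all but 2 ⇒ r1c3=2.
Step 9. [r2c3∈{3}] r2c3's peers cover all but 3, so r2c3=3.

Answer: 3 1 2 4 / 4 2 3 1 / 2 4 1 3 / 1 3 4 2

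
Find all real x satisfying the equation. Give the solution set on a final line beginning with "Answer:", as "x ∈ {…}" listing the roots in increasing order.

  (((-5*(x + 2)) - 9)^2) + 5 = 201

Step 1. [(((-5*(x + 2)) - 9)^2) + 5 = 201] subtract 5: x sits inside (… + 5), so sub: ((-5*(x + 2)) - 9)^2 = 196.
Step 2. [((-5*(x + 2)) - 9)^2 = 196] 196 ≥ 0, LHS is (·)² — take ±√, so sqrt: (-5*(x + 2)) - 9 = 14 or -14.
Step 3. [(-5*(x + 2)) - 9 = 14 or -14] the outer -9 inverts by adding 9, so sub: -5*(x + 2) = 23 or -5.
Step 4. [-5*(x + 2) = 23 or -5] -5·(inner) — divide through by -5 ⇒ div: x + 2 = -23/5 or 1.
Step 5. [x + 2 = -23/5 or 1] +2 is outermost — subtract 2 both sides, so sub: x = -33/5 or -1.

Answer: x ∈ {-33/5, -1}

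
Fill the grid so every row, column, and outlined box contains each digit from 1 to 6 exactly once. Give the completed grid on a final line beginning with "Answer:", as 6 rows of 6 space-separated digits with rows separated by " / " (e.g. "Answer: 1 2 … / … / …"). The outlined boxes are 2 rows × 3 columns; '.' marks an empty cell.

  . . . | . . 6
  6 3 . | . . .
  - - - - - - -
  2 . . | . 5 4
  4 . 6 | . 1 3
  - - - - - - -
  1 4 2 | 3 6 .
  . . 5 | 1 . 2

Step 1. [r1c2∈{1,2,5}] 2 has one home in col 2: r1c2 ⇒ r1c2=2.
Step 2. [r1c3∈{1,4}] in row 1, 1 fits only at r1c3 ⇒ r1c3=1.
Step 3. [r6c5∈{4}] r6c5's peers cover all but 4. So r6c5=4.
Step 4. [r1c4∈{4,5}] r1c4 is the only open cell in row 1 admitting 4 ⇒ r1c4=4.
Step 5. [r2c4∈{2,5}] r2c4 is the only open cell in col 4 admitting 5 ⇒ r2c4=5.
Step 6. [r3c3∈{3}] r3c3 has the single candidate 3. So r3c3=3.
Step 7. [r3c4∈{6}] r3c4 is down to just 6, so r3c4=6.
Step 8. [r6c2∈{6}] r6c2 is down to just 6. So r6c2=6.
Step 9. [r6c1∈{3}] r6c1 has the single candidate 3, so r6c1=3.
Step 10. [r4c2∈{5}] nothing but 5 survives at r4c2 ⇒ r4c2=5.
Step 11. [r2c3∈{4}] only 4 remains possible at r2c3 ⇒ r2c3=4.
Step 12. [r1c1∈{5}] r1c1's peers cover all but 5 ⇒ r1c1=5.
Step 13. [r2c5∈{2}] r2c5 has the single candidate 2, so r2c5=2.
Step 14. [r1c5∈{3}] r1c5's peers cover all but 3. So r1c5=3.
Step 15. [r4c4∈{2}] r4c4 is down to just 2, so r4c4=2.
Step 16. [r2c6∈{1}] only 1 remains possible at r2c6, so r2c6=1.
Step 17. [r3c2∈{1}] only 1 remains possible at r3c2, so r3c2=1.
Step 18. [r5c6∈{5}] nothing but 5 survives at r5c6. So r5c6=5.

Answer: 5 2 1 4 3 6 / 6 3 4 5 2 1 / 2 1 3 6 5 4 / 4 5 6 2 1 3 / 1 4 2 3 6 5 / 3 6 5 1 4 2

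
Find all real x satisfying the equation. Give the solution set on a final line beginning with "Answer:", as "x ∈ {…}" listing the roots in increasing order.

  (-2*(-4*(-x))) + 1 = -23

Step 1. [(-2*(-4*(-x))) + 1 = -23] the outer +1 inverts by subtracting 1 ⇒ sub: -2*(-4*(-x)) = -24.
Step 2. [-2*(-4*(-x)) = -24] leading coefficient -2: divide by -2, so div: -4*(-x) = 12.
Step 3. [-4*(-x) = 12] divide by the outer -4. So div: -x = -3.
Step 4. [-x = -3] leading − — multiply by −1 ⇒ neg: x = 3.

Answer: x ∈ {3}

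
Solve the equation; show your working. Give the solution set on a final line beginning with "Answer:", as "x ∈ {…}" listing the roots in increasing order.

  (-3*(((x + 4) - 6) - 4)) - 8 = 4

Step 1. [(-3*(((x + 4) - 6) - 4)) - 8 = 4] the outer -8 inverts by adding 8 ⇒ sub: -3*(((x + 4) - 6) - 4) = 12.
Step 2. [-3*(((x + 4) - 6) - 4) = 12] divide by the outer -3 ⇒ div: ((x + 4) - 6) - 4 = -4.
Step 3. [((x + 4) - 6) - 4 = -4] the outer -4 inverts by adding 4. So sub: (x + 4) - 6 = 0.
Step 4. [(x + 4) - 6 = 0] the outer -6 inverts by adding 6 ⇒ sub: x + 4 = 6.
Step 5. [x + 4 = 6] 4 comes off first (subtract 4), so sub: x = 2.

Answer: x ∈ {2}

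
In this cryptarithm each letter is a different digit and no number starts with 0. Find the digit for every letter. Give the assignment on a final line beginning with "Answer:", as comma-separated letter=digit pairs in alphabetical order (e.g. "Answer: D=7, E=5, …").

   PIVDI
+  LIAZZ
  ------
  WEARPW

Step 1. [col 1: I + Z ≡ W (mod 10)] several values work for W in column 1 (I + Z ≡ W (mod 10), carry-in 0); try W=1, so W=1.
Step 2. [col 1: I + Z ≡ W (mod 10)] Z=8 is one option consistent with column 1 (I + Z ≡ W (mod 10), carry-in 0) — take it, so Z=8.
Step 3. [col 1: I + Z ≡ W (mod 10)] column 1 reads I+Z+carry(0)=W with Z=8, W=1; with digits 1,8 already taken and all letters distinct, the only value for I is 3 ⇒ I=3.
Step 4. [col 2: D + Z ≡ P (mod 10)] several values work for P in column 2 (D + Z ≡ P (mod 10), carry-in 1); try P=5, so P=5.
Step 5. [col 2: D + Z ≡ P (mod 10)] from column 2 (Z=8, P=5, carry-in 1, digits 1,3,5,8 already taken and all letters distinct): D must equal 6, so D=6.
Step 6. [col 3: V + A ≡ R (mod 10)] column 3 (V + A ≡ R (mod 10), carry-in 1) doesn't pin A yet; pick A=7 and continue, so A=7.
Step 7. [col 3: V + A ≡ R (mod 10)] several values work for R in column 3 (V + A ≡ R (mod 10), carry-in 1); try R=0, so R=0.
Step 8. [col 3: V + A ≡ R (mod 10)] column 3 reads V+A+carry(1)=R with A=7, R=0; with digits 0,1,3,5,6,7,8 already taken and all letters distinct, the only value for V is 2 ⇒ V=2.
Step 9. [col 5: P + L ≡ E (mod 10)] L=9 is one option consistent with column 5 (P + L ≡ E (mod 10), carry-in 0) — take it ⇒ L=9.
Step 10. [col 5: P + L ≡ E (mod 10)] from column 5 (P=5, L=9, carry-in 0, digits 0,1,2,3,5,6,7,8,9 already taken and all letters distinct): E must equal 4, so E=4.

Answer: A=7, D=6, E=4, I=3, L=9, P=5, R=0, V=2, W=1, Z=8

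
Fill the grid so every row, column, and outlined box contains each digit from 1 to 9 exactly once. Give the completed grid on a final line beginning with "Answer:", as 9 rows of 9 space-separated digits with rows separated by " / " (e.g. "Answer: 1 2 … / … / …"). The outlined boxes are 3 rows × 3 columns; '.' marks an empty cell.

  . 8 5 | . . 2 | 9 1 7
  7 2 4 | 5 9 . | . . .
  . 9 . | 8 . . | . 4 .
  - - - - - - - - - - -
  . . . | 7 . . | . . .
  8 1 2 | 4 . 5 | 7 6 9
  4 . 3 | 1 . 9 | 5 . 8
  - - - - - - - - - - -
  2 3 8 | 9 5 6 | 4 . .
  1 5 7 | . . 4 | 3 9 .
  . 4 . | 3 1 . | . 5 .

Step 1. [r8c9∈{2,6}] across row 8, 6 lands solely at r8c9 ⇒ r8c9=6.
Step 2. [r5c5∈{3}] r5c5 has the single candidate 3, so r5c5=3.
Step 3. [r4c2∈{6}] nothing but 6 survives at r4c2. So r4c2=6.
Step 4. [r2c9∈{3}] r2c9 is down to just 3, so r2c9=3.
Step 5. [r6c8∈{2}] r6c8 has the single candidate 2. So r6c8=2.
Step 6. [r9c7∈{2,8}] across box 9, 8 lands solely at r9c7, so r9c7=8.
Step 7. [r3c6∈{1,3,7}] r3c6 is the only open cell in col 6 admitting 3 ⇒ r3c6=3.
Step 8. [r3c1∈{6}] r3c1 has the single candidate 6, so r3c1=6.
Step 9. [r4c5∈{2,8}] across row 4, 2 lands solely at r4c5, so r4c5=2.
Step 10. [r9c1∈{9}] only 9 remains possible at r9c1, so r9c1=9.
Step 11. [r9c9∈{2}] r9c9 has the single candidate 2, so r9c9=2.
Step 12. [r1c4∈{6}] r1c4 is down to just 6, so r1c4=6.
Step 13. [r7c9∈{1}] nothing but 1 survives at r7c9 ⇒ r7c9=1.
Step 14. [r3c3∈{1}] only 1 remains possible at r3c3. So r3c3=1.
Step 15. [r4c8∈{3}] r4c8 is down to just 3. So r4c8=3.
Step 16. [r8c5∈{8}] r8c5's peers cover all but 8, so r8c5=8.
Step 17. [r4c1∈{5}] only 5 remains possible at r4c1. So r4c1=5.
Step 18. [r4c7∈{1}] r4c7 is down to just 1, so r4c7=1.
Step 19. [r8c4∈{2}] nothing but 2 survives at r8c4 ⇒ r8c4=2.
Step 20. [r1c1∈{3}] r1c1 is down to just 3, so r1c1=3.
Step 21. [r7c8∈{7}] r7c8 is down to just 7, so r7c8=7.
Step 22. [r2c6∈{1}] r2c6 has the single candidate 1 ⇒ r2c6=1.
Step 23. [r9c6∈{7}] only 7 remains possible at r9c6, so r9c6=7.
Step 24. [r2c7∈{6}] r2c7's peers cover all but 6. So r2c7=6.
Step 25. [r4c3∈{9}] r4c3 has the single candidate 9. So r4c3=9.
Step 26. [r2c8∈{8}] r2c8 has the single candidate 8, so r2c8=8.
Step 27. [r6c5∈{6}] r6c5 has the single candidate 6 ⇒ r6c5=6.
Step 28. [r3c9∈{5}] r3c9's peers cover all but 5. So r3c9=5.
Step 29. [r1c5∈{4}] r1c5's peers cover all but 4. So r1c5=4.
Step 30. [r3c5∈{7}] nothing but 7 survives at r3c5 ⇒ r3c5=7.
Step 31. [r3c7∈{2}] r3c7 has the single candidate 2, so r3c7=2.
Step 32. [r9c3∈{6}] r9c3 is down to just 6. So r9c3=6.
Step 33. [r4c6∈{8}] r4c6's peers cover all but 8 ⇒ r4c6=8.
Step 34. [r4c9∈{4}] r4c9 has the single candidate 4. So r4c9=4.
Step 35. [r6c2∈{7}] only 7 remains possible at r6c2 ⇒ r6c2=7.

Answer: 3 8 5 6 4 2 9 1 7 / 7 2 4 5 9 1 6 8 3 / 6 9 1 8 7 3 2 4 5 / 5 6 9 7 2 8 1 3 4 / 8 1 2 4 3 5 7 6 9 / 4 7 3 1 6 9 5 2 8 / 2 3 8 9 5 6 4 7 1 / 1 5 7 2 8 4 3 9 6 / 9 4 6 3 1 7 8 5 2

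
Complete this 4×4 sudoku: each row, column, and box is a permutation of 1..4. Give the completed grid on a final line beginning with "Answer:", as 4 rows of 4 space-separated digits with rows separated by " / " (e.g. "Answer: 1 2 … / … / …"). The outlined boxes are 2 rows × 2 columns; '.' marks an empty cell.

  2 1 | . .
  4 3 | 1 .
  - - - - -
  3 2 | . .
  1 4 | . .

Step 1. [r4c3∈{2,3}] in col 3, 2 fits only at r4c3, so r4c3=2.
Step 2. [r1c3∈{3,4}] in col 3, 3 fits only at r1c3 ⇒ r1c3=3.
Step 3. [r3c3∈{4}] r3c3's peers cover all but 4, so r3c3=4.
Step 4. [r4c4∈{3}] only 3 remains possible at r4c4 ⇒ r4c4=3.
Step 5. [r1c4∈{4}] r1c4's peers cover all but 4. So r1c4=4.
Step 6. [r3c4∈{1}] r3c4 is down to just 1, so r3c4=1.
Step 7. [r2c4∈{2}] r2c4 has the single candidate 2, so r2c4=2.

Answer: 2 1 3 4 / 4 3 1 2 / 3 2 4 1 / 1 4 2 3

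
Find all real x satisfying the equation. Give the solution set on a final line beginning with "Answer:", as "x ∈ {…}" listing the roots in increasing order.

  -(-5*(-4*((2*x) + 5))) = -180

Step 1. [-(-5*(-4*((2*x) + 5))) = -180] LHS negated; negate both sides, so neg: -5*(-4*((2*x) + 5)) = 180.
Step 2. [-5*(-4*((2*x) + 5)) = 180] LHS = -5·(…); ÷-5 both sides, so div: -4*((2*x) + 5) = -36.
Step 3. [-4*((2*x) + 5) = -36] divide by the outer -4. So div: (2*x) + 5 = 9.
Step 4. [(2*x) + 5 = 9] peel the +5: subtract 5 from each side. So sub: 2*x = 4.
Step 5. [2*x = 4] 2·(inner) — divide through by 2. So div: x = 2.

Answer: x ∈ {2}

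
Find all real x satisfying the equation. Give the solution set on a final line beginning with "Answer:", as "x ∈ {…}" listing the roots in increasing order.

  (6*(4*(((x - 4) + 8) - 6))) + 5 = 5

Step 1. [(6*(4*(((x - 4) + 8) - 6))) + 5 = 5] +5 is outermost — subtract 5 both sides. So sub: 6*(4*(((x - 4) + 8) - 6)) = 0.
Step 2. [6*(4*(((x - 4) + 8) - 6)) = 0] leading coefficient 6: divide by 6. So div: 4*(((x - 4) + 8) - 6) = 0.
Step 3. [4*(((x - 4) + 8) - 6) = 0] 4 out front; divide by 4. So div: ((x - 4) + 8) - 6 = 0.
Step 4. [((x - 4) + 8) - 6 = 0] add 6: x sits inside (… - 6). So sub: (x - 4) + 8 = 6.
Step 5. [(x - 4) + 8 = 6] subtract 8: x sits inside (… + 8), so sub: x - 4 = -2.
Step 6. [x - 4 = -2] peel the -4: add 4 from each side. So sub: x = 2.

Answer: x ∈ {2}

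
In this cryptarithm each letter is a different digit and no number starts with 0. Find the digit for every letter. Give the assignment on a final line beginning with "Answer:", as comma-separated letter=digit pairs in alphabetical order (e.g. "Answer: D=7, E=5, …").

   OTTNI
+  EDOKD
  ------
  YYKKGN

Step 1. [col 1: I + D ≡ N (mod 10)] I=3 is one option consistent with column 1 (I + D ≡ N (mod 10), carry-in 0) — take it ⇒ I=3.
Step 2. [col 1: I + D ≡ N (mod 10)] N=0 is one option consistent with column 1 (I + D ≡ N (mod 10), carry-in 0) — take it, so N=0.
Step 3. [Y] adding two 5-digit numbers gives at most 5+1 digits, and here it does — Y is that final carry and must be 1 ⇒ Y=1.
Step 4. [col 1: I + D ≡ N (mod 10)] from column 1 (I=3, N=0, carry-in 0, digits 0,1,3 already taken and all letters distinct): D must equal 7 ⇒ D=7.
Step 5. [col 2: N + K ≡ G (mod 10)] several values work for K in column 2 (N + K ≡ G (mod 10), carry-in 1); try K=4, so K=4.
Step 6. [col 2: N + K ≡ G (mod 10)] column 2: given N=0, K=4, carry-in 1, and digits 0,1,3,4,7 already taken and all letters distinct, N+K≡G (mod 10) forces G=5, so G=5.
Step 7. [col 3: T + O ≡ K (mod 10)] column 3 (T + O ≡ K (mod 10), carry-in 0) doesn't pin T yet; pick T=6 and continue, so T=6.
Step 8. [col 3: T + O ≡ K (mod 10)] from column 3 (T=6, K=4, carry-in 0, digits 0,1,3,4,5,6,7 already taken and all letters distinct): O must equal 8, so O=8.
Step 9. [col 5: O + E ≡ Y (mod 10)] column 5: given O=8, Y=1, carry-in 1, and digits 0,1,3,4,5,6,7,8 already taken and all letters distinct, O+E≡Y (mod 10) forces E=2 ⇒ E=2.

Answer: D=7, E=2, G=5, I=3, K=4, N=0, O=8, T=6, Y=1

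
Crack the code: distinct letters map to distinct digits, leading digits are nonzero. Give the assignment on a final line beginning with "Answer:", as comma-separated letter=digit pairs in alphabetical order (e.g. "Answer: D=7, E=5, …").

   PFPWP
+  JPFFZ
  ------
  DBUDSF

Step 1. [col 1: P + Z ≡ F (mod 10)] several values work for F in column 1 (P + Z ≡ F (mod 10), carry-in 0); try F=3, so F=3.
Step 2. [col 1: P + Z ≡ F (mod 10)] Z=5 is one option consistent with column 1 (P + Z ≡ F (mod 10), carry-in 0) — take it. So Z=5.
Step 3. [D] the sum has 6 digits but both addends have 5; that extra leading digit D is the final carry, namely 1 ⇒ D=1.
Step 4. [col 1: P + Z ≡ F (mod 10)] in column 1 we have P+Z≡F with carry-in 0; given Z=5, F=3 and digits 1,3,5 already taken and all letters distinct, that pins P to 8 ⇒ P=8.
Step 5. [col 2: W + F ≡ S (mod 10)] W=0 is one option consistent with column 2 (W + F ≡ S (mod 10), carry-in 1) — take it, so W=0.
Step 6. [col 2: W + F ≡ S (mod 10)] column 2 reads W+F+carry(1)=S with W=0, F=3; with digits 0,1,3,5,8 already taken and all letters distinct, the only value for S is 4, so S=4.
Step 7. [col 4: F + P ≡ U (mod 10)] column 4: given F=3, P=8, carry-in 1, and digits 0,1,3,4,5,8 already taken and all letters distinct, F+P≡U (mod 10) forces U=2 ⇒ U=2.
Step 8. [col 5: P + J ≡ B (mod 10)] from column 5 (P=8, carry-in 1, digits 0,1,2,3,4,5,8 already taken and all letters distinct): J must equal 7, so J=7.
Step 9. [col 5: P + J ≡ B (mod 10)] column 5 reads P+J+carry(1)=B with P=8, J=7; with digits 0,1,2,3,4,5,7,8 already taken and all letters distinct, the only value for B is 6. So B=6.

Answer: B=6, D=1, F=3, J=7, P=8, S=4, U=2, W=0, Z=5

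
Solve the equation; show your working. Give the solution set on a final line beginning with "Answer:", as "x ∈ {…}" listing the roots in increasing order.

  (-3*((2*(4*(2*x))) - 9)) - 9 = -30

Step 1. [(-3*((2*(4*(2*x))) - 9)) - 9 = -30] 9 comes off first (add 9) ⇒ sub: -3*((2*(4*(2*x))) - 9) = -21.
Step 2. [-3*((2*(4*(2*x))) - 9) = -21] -3 out front; divide by -3 ⇒ div: (2*(4*(2*x))) - 9 = 7.
Step 3. [(2*(4*(2*x))) - 9 = 7] peel the -9: add 9 from each side, so sub: 2*(4*(2*x)) = 16.
Step 4. [2*(4*(2*x)) = 16] LHS = 2·(…); ÷2 both sides, so div: 4*(2*x) = 8.
Step 5. [4*(2*x) = 8] LHS = 4·(…); ÷4 both sides. So div: 2*x = 2.
Step 6. [2*x = 2] 2·(inner) — divide through by 2, so div: x = 1.

Answer: x ∈ {1}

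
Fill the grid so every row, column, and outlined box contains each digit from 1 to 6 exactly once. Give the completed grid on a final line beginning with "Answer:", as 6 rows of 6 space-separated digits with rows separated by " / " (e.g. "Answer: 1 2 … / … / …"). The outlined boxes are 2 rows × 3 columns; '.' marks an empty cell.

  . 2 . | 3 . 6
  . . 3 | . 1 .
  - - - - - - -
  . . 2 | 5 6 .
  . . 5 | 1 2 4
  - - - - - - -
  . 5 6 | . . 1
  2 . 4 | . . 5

Step 1. [r5c1∈{3}] r5c1 is down to just 3 ⇒ r5c1=3.
Step 2. [r2c1∈{4,5,6}] r2c1 is the only open cell in row 2 admitting 5 ⇒ r2c1=5.
Step 3. [r5c5∈{4}] r5c5's peers cover all but 4 ⇒ r5c5=4.
Step 4. [r1c1∈{1,4}] in row 1, 4 fits only at r1c1 ⇒ r1c1=4.
Step 5. [r4c2∈{3,6}] r4c2 is the only open cell in row 4 admitting 3 ⇒ r4c2=3.
Step 6. [r6c2∈{1}] r6c2's peers cover all but 1 ⇒ r6c2=1.
Step 7. [r2c4∈{2,4}] in row 2, 4 fits only at r2c4 ⇒ r2c4=4.
Step 8. [r3c1∈{1}] r3c1 has the single candidate 1. So r3c1=1.
Step 9. [r3c6∈{3}] r3c6 has the single candidate 3, so r3c6=3.
Step 10. [r6c5∈{3}] r6c5's peers cover all but 3. So r6c5=3.
Step 11. [r2c2∈{6}] r2c2's peers cover all but 6, so r2c2=6.
Step 12. [r5c4∈{2}] only 2 remains possible at r5c4 ⇒ r5c4=2.
Step 13. [r2c6∈{2}] only 2 remains possible at r2c6, so r2c6=2.
Step 14. [r4c1∈{6}] r4c1's peers cover all but 6 ⇒ r4c1=6.
Step 15. [r6c4∈{6}] only 6 remains possible at r6c4. So r6c4=6.
Step 16. [r1c3∈{1}] r1c3 has the single candidate 1. So r1c3=1.
Step 17. [r3c2∈{4}] only 4 remains possible at r3c2, so r3c2=4.
Step 18. [r1c5∈{5}] r1c5's peers cover all but 5 ⇒ r1c5=5.

Answer: 4 2 1 3 5 6 / 5 6 3 4 1 2 / 1 4 2 5 6 3 / 6 3 5 1 2 4 / 3 5 6 2 4 1 / 2 1 4 6 3 5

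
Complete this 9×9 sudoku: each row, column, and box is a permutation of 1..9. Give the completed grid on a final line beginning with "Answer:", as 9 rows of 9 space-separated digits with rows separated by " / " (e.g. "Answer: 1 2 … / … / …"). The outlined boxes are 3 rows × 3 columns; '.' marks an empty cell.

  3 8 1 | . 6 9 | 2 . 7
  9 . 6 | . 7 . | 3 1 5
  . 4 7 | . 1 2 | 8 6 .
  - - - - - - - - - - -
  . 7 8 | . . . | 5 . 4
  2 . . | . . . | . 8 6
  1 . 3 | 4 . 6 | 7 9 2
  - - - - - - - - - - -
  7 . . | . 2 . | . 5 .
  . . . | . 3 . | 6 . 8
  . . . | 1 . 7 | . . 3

Step 1. [r9c5∈{4,5,8,9}] 4 has one home in col 5: r9c5, so r9c5=4.
Step 2. [r8c6∈{5}] r8c6 has the single candidate 5. So r8c6=5.
Step 3. [r8c4∈{9}] r8c4 is down to just 9. So r8c4=9.
Step 4. [r7c7∈{1,4,9}] 4 has one home in col 7: r7c7, so r7c7=4.
Step 5. [r7c3∈{9}] nothing but 9 survives at r7c3, so r7c3=9.
Step 6. [r6c2∈{5}] nothing but 5 survives at r6c2, so r6c2=5.
Step 7. [r9c8∈{2}] r9c8's peers cover all but 2 ⇒ r9c8=2.
Step 8. [r3c4∈{3,5}] in row 3, 3 fits only at r3c4. So r3c4=3.
Step 9. [r2c4∈{8}] r2c4 is down to just 8 ⇒ r2c4=8.
Step 10. [r5c5∈{5,9}] col 5 places 5 nowhere but r5c5. So r5c5=5.
Step 11. [r8c3∈{2,4}] in col 3, 2 fits only at r8c3 ⇒ r8c3=2.
Step 12. [r5c6∈{1,3}] across row 5, 3 lands solely at r5c6, so r5c6=3.
Step 13. [r7c2∈{1,3,6}] 3 has one home in row 7: r7c2 ⇒ r7c2=3.
Step 14. [r9c1∈{5,6,8}] 8 has one home in row 9: r9c1. So r9c1=8.
Step 15. [r3c9∈{9}] nothing but 9 survives at r3c9 ⇒ r3c9=9.
Step 16. [r8c2∈{1}] r8c2's peers cover all but 1 ⇒ r8c2=1.
Step 17. [r9c3∈{5}] nothing but 5 survives at r9c3. So r9c3=5.
Step 18. [r7c9∈{1}] nothing but 1 survives at r7c9, so r7c9=1.
Step 19. [r7c6∈{8}] nothing but 8 survives at r7c6 ⇒ r7c6=8.
Step 20. [r4c8∈{3}] only 3 remains possible at r4c8. So r4c8=3.
Step 21. [r7c4∈{6}] r7c4 has the single candidate 6. So r7c4=6.
Step 22. [r6c5∈{8}] r6c5's peers cover all but 8. So r6c5=8.
Step 23. [r8c8∈{7}] r8c8 is down to just 7 ⇒ r8c8=7.
Step 24. [r9c7∈{9}] r9c7 has the single candidate 9, so r9c7=9.
Step 25. [r5c7∈{1}] r5c7's peers cover all but 1. So r5c7=1.
Step 26. [r5c4∈{7}] only 7 remains possible at r5c4, so r5c4=7.
Step 27. [r5c2∈{9}] nothing but 9 survives at r5c2 ⇒ r5c2=9.
Step 28. [r4c4∈{2}] nothing but 2 survives at r4c4. So r4c4=2.
Step 29. [r4c6∈{1}] nothing but 1 survives at r4c6, so r4c6=1.
Step 30. [r2c2∈{2}] r2c2 is down to just 2, so r2c2=2.
Step 31. [r5c3∈{4}] r5c3 is down to just 4. So r5c3=4.
Step 32. [r1c8∈{4}] r1c8 has the single candidate 4, so r1c8=4.
Step 33. [r8c1∈{4}] r8c1 has the single candidate 4. So r8c1=4.
Step 34. [r9c2∈{6}] r9c2's peers cover all but 6, so r9c2=6.
Step 35. [r4c1∈{6}] only 6 remains possible at r4c1, so r4c1=6.
Step 36. [r2c6∈{4}] nothing but 4 survives at r2c6, so r2c6=4.
Step 37. [r1c4∈{5}] r1c4 is down to just 5 ⇒ r1c4=5.
Step 38. [r3c1∈{5}] only 5 remains possible at r3c1 ⇒ r3c1=5.
Step 39. [r4c5∈{9}] nothing but 9 survives at r4c5, so r4c5=9.

Answer: 3 8 1 5 6 9 2 4 7 / 9 2 6 8 7 4 3 1 5 / 5 4 7 3 1 2 8 6 9 / 6 7 8 2 9 1 5 3 4 / 2 9 4 7 5 3 1 8 6 / 1 5 3 4 8 6 7 9 2 / 7 3 9 6 2 8 4 5 1 / 4 1 2 9 3 5 6 7 8 / 8 6 5 1 4 7 9 2 3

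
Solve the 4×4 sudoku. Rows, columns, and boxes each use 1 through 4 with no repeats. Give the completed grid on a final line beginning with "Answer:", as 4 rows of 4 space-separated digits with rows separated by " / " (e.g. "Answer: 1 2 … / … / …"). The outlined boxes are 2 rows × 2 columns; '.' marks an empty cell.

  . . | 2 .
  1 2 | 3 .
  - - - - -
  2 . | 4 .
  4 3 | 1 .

Step 1. [r1c4∈{1,4}] row 1 places 1 nowhere but r1c4. So r1c4=1.
Step 2. [r2c4∈{4}] nothing but 4 survives at r2c4. So r2c4=4.
Step 3. [r4c4∈{2}] nothing but 2 survives at r4c4 ⇒ r4c4=2.
Step 4. [r1c1∈{3}] r1c1's peers cover all but 3, so r1c1=3.
Step 5. [r3c2∈{1}] nothing but 1 survives at r3c2. So r3c2=1.
Step 6. [r3c4∈{3}] r3c4 has the single candidate 3, so r3c4=3.
Step 7. [r1c2∈{4}] r1c2 has the single candidate 4, so r1c2=4.

Answer: 3 4 2 1 / 1 2 3 4 / 2 1 4 3 / 4 3 1 2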